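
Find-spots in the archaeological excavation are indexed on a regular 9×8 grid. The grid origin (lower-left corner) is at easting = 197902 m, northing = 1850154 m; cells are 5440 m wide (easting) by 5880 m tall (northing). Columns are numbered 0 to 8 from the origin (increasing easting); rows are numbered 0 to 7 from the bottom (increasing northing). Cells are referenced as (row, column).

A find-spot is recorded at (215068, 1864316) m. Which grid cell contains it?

(2, 3)

Column index: ⌊(215068 − 197902) / 5440⌋ = ⌊3.156⌋ = 3
Row offset from origin: ⌊(1864316 − 1850154) / 5880⌋ = ⌊2.409⌋ = 2 → row 2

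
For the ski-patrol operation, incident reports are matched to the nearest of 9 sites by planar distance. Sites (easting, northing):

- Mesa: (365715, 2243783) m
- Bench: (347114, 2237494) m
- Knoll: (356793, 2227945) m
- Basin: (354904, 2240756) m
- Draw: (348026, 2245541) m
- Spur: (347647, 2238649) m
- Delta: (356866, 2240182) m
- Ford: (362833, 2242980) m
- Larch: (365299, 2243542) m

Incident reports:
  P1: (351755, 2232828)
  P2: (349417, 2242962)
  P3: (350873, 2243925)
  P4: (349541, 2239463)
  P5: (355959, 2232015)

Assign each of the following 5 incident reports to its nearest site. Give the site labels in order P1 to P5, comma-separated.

Bench, Draw, Draw, Spur, Knoll

P1 → Bench (d²=43310437.00)
P2 → Draw (d²=8586122.00)
P3 → Draw (d²=10716865.00)
P4 → Spur (d²=4249832.00)
P5 → Knoll (d²=17260456.00)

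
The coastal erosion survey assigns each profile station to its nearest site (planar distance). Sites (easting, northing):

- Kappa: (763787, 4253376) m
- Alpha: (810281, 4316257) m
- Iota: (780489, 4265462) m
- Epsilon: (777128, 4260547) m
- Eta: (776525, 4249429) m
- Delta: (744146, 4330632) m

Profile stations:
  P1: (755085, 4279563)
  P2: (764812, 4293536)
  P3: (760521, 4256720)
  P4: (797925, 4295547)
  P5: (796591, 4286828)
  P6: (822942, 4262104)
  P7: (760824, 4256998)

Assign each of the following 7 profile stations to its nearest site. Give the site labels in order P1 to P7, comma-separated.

Kappa, Iota, Kappa, Alpha, Iota, Iota, Kappa

P1 → Kappa (d²=761483773.00)
P2 → Iota (d²=1033917805.00)
P3 → Kappa (d²=21849092.00)
P4 → Alpha (d²=581574836.00)
P5 → Iota (d²=715780360.00)
P6 → Iota (d²=1813533373.00)
P7 → Kappa (d²=21898253.00)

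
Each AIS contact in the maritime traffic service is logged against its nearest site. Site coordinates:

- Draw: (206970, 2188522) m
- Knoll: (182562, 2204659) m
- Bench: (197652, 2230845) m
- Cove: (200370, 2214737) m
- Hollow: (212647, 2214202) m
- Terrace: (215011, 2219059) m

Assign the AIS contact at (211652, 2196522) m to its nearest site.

Squared distances to each site:
Draw: 85921124.000; Knoll: 912438869.000; Bench: 1374068329.000; Cove: 459069749.000; Hollow: 313572425.000; Terrace: 519199250.000.
Minimum at Draw.

Draw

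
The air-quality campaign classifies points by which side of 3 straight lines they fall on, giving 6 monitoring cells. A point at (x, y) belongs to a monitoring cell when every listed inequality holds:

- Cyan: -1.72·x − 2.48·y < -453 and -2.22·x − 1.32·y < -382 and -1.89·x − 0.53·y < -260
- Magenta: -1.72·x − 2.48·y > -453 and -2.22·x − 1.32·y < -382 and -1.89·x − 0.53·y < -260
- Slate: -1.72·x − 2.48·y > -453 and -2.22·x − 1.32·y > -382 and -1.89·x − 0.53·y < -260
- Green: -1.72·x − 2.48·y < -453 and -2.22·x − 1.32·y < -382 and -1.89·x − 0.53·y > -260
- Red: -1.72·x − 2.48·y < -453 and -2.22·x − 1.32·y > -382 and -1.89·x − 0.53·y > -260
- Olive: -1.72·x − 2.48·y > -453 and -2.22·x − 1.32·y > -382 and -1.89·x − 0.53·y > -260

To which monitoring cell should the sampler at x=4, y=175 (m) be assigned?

-1.72·4 − 2.48·175 = -440.880, which is > -453
-2.22·4 − 1.32·175 = -239.880, which is > -382
-1.89·4 − 0.53·175 = -100.310, which is > -260
This sign pattern matches Olive.

Olive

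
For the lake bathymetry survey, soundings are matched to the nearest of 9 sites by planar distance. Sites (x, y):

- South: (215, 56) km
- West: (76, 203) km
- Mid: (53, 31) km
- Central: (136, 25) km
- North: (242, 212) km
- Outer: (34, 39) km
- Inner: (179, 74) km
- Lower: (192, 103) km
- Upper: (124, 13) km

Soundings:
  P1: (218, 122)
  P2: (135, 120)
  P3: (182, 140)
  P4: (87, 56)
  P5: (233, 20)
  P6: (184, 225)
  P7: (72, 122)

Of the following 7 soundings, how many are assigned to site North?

1

P1 → Lower
P2 → Lower
P3 → Lower
P4 → Mid
P5 → South
P6 → North
P7 → West
1 of the 7 goes to North.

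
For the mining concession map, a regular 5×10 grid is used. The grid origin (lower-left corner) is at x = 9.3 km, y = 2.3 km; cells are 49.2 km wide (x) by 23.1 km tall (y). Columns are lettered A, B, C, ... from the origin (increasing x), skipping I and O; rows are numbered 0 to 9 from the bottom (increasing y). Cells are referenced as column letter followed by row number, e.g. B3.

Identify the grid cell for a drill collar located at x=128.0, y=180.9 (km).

C7

Column index: ⌊(128.0 − 9.3) / 49.2⌋ = ⌊2.413⌋ = 2 → column C
Row offset from origin: ⌊(180.9 − 2.3) / 23.1⌋ = ⌊7.732⌋ = 7 → row 7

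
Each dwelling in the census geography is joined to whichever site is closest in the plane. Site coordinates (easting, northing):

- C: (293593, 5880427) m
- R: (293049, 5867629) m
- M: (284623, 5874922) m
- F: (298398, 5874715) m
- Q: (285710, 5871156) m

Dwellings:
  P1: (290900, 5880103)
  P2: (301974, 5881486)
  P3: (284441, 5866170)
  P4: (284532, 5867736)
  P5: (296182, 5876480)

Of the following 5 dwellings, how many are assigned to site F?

2

P1 → C
P2 → F
P3 → Q
P4 → Q
P5 → F
2 of the 5 go to F.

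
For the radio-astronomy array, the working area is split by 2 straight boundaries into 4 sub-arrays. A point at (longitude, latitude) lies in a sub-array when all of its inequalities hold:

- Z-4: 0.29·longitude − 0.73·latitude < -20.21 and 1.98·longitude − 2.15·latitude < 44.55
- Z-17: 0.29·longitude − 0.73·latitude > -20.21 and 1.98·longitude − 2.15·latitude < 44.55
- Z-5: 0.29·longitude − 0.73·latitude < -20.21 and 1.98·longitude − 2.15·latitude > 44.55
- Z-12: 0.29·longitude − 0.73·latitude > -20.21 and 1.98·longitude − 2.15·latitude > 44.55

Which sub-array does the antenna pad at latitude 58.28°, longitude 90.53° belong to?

0.29·90.53 − 0.73·58.28 = -16.291, which is > -20.21
1.98·90.53 − 2.15·58.28 = 53.947, which is > 44.55
This sign pattern matches Z-12.

Z-12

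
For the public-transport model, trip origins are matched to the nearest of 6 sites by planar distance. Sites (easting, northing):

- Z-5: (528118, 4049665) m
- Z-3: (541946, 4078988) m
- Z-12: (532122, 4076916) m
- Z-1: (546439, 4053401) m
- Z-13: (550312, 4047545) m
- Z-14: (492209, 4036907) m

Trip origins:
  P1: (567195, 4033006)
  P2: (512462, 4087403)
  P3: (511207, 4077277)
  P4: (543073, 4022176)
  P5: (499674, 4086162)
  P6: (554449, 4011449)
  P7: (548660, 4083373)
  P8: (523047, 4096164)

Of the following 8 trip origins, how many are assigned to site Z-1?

P1 → Z-13
P2 → Z-12
P3 → Z-12
P4 → Z-13
P5 → Z-12
P6 → Z-13
P7 → Z-3
P8 → Z-12
0 of the 8 go to Z-1.

0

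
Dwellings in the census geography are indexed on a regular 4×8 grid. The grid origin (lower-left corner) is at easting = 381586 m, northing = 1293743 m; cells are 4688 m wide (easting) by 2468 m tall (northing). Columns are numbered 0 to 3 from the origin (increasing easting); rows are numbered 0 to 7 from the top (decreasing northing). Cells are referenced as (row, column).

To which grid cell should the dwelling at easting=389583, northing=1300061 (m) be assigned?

Column index: ⌊(389583 − 381586) / 4688⌋ = ⌊1.706⌋ = 1
Row offset from origin: ⌊(1300061 − 1293743) / 2468⌋ = ⌊2.560⌋ = 2 → row 5 (counted from top)

(5, 1)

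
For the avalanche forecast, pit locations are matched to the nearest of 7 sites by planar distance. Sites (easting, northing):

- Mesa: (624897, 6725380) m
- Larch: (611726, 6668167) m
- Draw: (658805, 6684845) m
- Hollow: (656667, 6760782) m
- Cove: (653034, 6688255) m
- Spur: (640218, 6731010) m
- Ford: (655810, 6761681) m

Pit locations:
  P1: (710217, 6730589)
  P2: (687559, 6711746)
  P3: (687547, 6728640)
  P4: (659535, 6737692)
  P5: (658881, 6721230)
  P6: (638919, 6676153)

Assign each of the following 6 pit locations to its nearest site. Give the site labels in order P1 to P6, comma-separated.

Hollow, Draw, Hollow, Spur, Spur, Cove

P1 → Hollow (d²=3779219749.00)
P2 → Draw (d²=1550456317.00)
P3 → Hollow (d²=1986682564.00)
P4 → Spur (d²=417795613.00)
P5 → Spur (d²=443955969.00)
P6 → Cove (d²=345691629.00)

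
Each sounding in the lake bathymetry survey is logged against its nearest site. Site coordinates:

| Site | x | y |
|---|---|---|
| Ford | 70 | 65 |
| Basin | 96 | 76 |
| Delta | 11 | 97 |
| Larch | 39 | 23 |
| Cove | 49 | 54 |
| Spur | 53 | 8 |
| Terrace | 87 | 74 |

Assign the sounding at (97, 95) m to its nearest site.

Basin

Squared distances to each site:
Ford: 1629.000; Basin: 362.000; Delta: 7400.000; Larch: 8548.000; Cove: 3985.000; Spur: 9505.000; Terrace: 541.000.
Minimum at Basin.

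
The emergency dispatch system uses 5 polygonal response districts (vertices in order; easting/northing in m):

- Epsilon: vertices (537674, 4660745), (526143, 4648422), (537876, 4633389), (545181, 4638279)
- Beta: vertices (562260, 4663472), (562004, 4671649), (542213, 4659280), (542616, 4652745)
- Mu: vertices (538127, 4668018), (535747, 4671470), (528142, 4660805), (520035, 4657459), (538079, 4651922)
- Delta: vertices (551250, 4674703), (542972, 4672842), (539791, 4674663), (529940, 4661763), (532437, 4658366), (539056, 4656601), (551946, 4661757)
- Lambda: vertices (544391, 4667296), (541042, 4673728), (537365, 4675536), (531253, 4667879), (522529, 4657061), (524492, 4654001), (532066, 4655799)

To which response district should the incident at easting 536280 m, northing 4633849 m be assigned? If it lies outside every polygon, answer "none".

none

Cast a ray rightward from (536280, 4633849). For each polygon, the edges (by vertex number in listed order) whose endpoints lie on opposite sides of northing = 4633849, where each meets that height, and whether that is right or left of the point:
Epsilon: 2–3 at easting≈537517.0 (right), 3–4 at easting≈538563.2 (right) → 2 crossings.
Beta: no edge straddles that height → 0 crossings.
Mu: no edge straddles that height → 0 crossings.
Delta: no edge straddles that height → 0 crossings.
Lambda: no edge straddles that height → 0 crossings.
All counts are even, so the point lies outside every listed polygon.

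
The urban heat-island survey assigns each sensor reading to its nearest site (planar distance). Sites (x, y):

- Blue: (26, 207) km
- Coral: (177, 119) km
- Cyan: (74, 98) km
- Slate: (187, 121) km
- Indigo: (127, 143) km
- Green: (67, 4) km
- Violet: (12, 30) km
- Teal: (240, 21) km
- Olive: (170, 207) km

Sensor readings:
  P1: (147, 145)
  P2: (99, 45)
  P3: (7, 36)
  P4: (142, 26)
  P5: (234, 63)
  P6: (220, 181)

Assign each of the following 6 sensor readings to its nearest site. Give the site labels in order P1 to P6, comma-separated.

Indigo, Green, Violet, Green, Teal, Olive

P1 → Indigo (d²=404.00)
P2 → Green (d²=2705.00)
P3 → Violet (d²=61.00)
P4 → Green (d²=6109.00)
P5 → Teal (d²=1800.00)
P6 → Olive (d²=3176.00)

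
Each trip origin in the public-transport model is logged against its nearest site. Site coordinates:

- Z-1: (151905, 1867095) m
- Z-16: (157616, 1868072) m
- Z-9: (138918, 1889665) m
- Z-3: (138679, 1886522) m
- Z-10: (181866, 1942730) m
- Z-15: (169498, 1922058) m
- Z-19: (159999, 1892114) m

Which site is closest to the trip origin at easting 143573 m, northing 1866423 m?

Z-1

Squared distances to each site:
Z-1: 69873808.000; Z-16: 199925050.000; Z-9: 561859589.000; Z-3: 427921037.000; Z-10: 7289112098.000; Z-15: 3767358850.000; Z-19: 929840957.000.
Minimum at Z-1.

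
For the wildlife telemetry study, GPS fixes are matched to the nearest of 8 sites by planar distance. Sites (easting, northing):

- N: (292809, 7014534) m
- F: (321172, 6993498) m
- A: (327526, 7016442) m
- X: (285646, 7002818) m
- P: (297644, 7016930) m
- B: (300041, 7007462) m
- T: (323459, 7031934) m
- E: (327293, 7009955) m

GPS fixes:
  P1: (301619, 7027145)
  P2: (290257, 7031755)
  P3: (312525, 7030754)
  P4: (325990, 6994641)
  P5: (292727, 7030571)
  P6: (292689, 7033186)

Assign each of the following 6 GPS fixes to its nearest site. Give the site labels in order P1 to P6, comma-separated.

P, P, T, F, P, P

P1 → P (d²=120146850.00)
P2 → P (d²=274348394.00)
P3 → T (d²=120944756.00)
P4 → F (d²=24519573.00)
P5 → P (d²=210253770.00)
P6 → P (d²=288809561.00)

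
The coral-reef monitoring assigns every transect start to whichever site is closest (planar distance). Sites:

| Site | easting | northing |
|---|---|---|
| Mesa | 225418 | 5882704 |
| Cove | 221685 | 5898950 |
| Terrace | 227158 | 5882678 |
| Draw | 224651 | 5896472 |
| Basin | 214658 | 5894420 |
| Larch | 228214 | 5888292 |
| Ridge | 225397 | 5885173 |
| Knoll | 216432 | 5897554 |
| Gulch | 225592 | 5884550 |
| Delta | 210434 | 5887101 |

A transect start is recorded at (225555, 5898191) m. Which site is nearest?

Draw

Squared distances to each site:
Mesa: 239865938.000; Cove: 15552981.000; Terrace: 243222778.000; Draw: 3772177.000; Basin: 132965050.000; Larch: 105060482.000; Ridge: 169493288.000; Knoll: 83634898.000; Gulch: 186078250.000; Delta: 351632741.000.
Minimum at Draw.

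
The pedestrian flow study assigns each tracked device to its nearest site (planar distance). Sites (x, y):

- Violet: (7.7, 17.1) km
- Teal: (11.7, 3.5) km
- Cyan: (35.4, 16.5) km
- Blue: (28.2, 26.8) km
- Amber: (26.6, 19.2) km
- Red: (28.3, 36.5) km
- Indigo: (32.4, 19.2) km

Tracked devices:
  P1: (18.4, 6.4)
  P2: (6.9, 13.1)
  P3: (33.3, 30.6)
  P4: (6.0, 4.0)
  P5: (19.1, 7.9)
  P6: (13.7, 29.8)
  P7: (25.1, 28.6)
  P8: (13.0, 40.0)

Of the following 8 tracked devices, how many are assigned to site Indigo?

0

P1 → Teal
P2 → Violet
P3 → Blue
P4 → Teal
P5 → Teal
P6 → Violet
P7 → Blue
P8 → Red
0 of the 8 go to Indigo.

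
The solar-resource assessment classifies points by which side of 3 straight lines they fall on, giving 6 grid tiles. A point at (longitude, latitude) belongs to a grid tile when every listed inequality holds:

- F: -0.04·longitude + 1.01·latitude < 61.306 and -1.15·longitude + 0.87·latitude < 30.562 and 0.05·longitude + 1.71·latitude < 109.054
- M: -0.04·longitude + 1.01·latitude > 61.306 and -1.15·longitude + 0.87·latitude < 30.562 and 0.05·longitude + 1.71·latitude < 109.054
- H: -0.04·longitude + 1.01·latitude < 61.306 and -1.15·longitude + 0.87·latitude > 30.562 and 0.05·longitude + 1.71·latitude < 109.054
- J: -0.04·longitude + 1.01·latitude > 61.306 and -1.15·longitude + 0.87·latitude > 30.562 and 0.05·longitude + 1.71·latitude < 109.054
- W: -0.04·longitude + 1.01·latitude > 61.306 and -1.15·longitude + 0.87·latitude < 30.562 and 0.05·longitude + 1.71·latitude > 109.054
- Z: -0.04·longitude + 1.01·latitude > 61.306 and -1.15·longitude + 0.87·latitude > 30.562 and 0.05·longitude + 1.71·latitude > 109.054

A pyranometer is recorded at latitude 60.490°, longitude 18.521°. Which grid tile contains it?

-0.04·18.521 + 1.01·60.490 = 60.354, which is < 61.306
-1.15·18.521 + 0.87·60.490 = 31.327, which is > 30.562
0.05·18.521 + 1.71·60.490 = 104.364, which is < 109.054
This sign pattern matches H.

H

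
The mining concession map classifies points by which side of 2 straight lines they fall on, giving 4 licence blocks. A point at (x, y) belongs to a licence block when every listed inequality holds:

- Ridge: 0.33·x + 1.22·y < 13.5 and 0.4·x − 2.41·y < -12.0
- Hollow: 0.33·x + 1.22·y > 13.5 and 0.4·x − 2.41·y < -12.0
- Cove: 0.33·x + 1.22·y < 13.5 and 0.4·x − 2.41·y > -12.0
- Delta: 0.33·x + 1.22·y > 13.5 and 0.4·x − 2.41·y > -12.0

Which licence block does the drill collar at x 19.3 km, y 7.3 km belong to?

Delta

0.33·19.3 + 1.22·7.3 = 15.275, which is > 13.5
0.4·19.3 − 2.41·7.3 = -9.873, which is > -12.0
This sign pattern matches Delta.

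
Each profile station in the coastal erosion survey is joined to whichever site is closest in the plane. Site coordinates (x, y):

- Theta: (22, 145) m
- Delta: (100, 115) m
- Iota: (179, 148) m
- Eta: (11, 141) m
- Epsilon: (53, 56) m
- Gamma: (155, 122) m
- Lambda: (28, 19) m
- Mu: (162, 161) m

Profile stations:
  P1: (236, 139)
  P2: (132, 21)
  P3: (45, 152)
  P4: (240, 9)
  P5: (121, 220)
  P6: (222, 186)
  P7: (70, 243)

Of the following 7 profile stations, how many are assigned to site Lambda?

0

P1 → Iota
P2 → Epsilon
P3 → Theta
P4 → Gamma
P5 → Mu
P6 → Iota
P7 → Theta
0 of the 7 go to Lambda.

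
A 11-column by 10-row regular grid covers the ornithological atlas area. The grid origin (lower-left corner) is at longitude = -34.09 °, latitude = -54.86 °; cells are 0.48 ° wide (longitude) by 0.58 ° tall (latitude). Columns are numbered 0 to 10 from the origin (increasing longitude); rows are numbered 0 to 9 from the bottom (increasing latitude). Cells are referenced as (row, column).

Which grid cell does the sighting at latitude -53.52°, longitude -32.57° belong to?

(2, 3)

Column index: ⌊(-32.57 − -34.09) / 0.48⌋ = ⌊3.167⌋ = 3
Row offset from origin: ⌊(-53.52 − -54.86) / 0.58⌋ = ⌊2.310⌋ = 2 → row 2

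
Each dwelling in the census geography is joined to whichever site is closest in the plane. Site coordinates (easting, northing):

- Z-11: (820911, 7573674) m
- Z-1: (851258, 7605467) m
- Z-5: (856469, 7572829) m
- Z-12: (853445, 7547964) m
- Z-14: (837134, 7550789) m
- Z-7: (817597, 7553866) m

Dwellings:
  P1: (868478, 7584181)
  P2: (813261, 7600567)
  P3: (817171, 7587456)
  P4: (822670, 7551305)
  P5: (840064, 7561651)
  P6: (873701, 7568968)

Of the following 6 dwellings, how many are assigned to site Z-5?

P1 → Z-5
P2 → Z-11
P3 → Z-11
P4 → Z-7
P5 → Z-14
P6 → Z-5
2 of the 6 go to Z-5.

2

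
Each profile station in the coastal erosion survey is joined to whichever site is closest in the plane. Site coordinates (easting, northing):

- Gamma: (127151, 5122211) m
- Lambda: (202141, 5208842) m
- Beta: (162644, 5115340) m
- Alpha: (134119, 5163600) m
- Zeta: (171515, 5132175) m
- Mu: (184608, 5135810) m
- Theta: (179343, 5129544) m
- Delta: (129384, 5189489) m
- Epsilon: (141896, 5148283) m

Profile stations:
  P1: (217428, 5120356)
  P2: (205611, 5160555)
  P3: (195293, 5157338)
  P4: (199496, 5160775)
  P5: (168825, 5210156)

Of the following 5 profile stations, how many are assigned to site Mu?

4

P1 → Mu
P2 → Mu
P3 → Mu
P4 → Mu
P5 → Lambda
4 of the 5 go to Mu.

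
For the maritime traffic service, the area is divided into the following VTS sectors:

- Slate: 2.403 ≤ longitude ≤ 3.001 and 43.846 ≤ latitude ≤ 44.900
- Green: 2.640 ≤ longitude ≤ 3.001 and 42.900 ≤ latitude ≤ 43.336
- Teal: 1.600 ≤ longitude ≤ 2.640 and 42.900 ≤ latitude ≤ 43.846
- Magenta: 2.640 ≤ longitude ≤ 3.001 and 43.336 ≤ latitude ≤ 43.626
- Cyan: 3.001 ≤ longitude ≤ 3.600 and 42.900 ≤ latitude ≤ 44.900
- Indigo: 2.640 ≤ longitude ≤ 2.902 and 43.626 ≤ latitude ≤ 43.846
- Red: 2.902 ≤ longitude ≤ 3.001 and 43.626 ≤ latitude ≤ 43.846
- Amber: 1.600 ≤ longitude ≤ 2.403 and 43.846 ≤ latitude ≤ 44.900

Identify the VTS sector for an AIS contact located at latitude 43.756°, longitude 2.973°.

The point has longitude = 2.973 and latitude = 43.756.
Only Red satisfies 2.902 ≤ longitude ≤ 3.001 and 43.626 ≤ latitude ≤ 43.846.

Red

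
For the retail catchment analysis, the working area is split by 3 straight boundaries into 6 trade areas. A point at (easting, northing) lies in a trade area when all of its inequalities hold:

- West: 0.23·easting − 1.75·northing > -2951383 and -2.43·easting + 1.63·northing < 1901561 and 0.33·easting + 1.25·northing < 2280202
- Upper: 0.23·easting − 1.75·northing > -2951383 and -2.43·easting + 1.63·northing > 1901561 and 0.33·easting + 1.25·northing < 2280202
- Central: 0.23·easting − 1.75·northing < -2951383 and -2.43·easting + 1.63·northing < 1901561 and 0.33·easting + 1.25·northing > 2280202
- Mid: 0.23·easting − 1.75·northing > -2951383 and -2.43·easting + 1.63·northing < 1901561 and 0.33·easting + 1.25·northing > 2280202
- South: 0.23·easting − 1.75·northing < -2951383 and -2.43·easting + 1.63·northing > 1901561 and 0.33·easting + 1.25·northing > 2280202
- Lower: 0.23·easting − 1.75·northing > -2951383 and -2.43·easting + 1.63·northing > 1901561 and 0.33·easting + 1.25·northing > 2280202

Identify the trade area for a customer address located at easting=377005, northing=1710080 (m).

0.23·377005 − 1.75·1710080 = -2905928.850, which is > -2951383
-2.43·377005 + 1.63·1710080 = 1871308.250, which is < 1901561
0.33·377005 + 1.25·1710080 = 2262011.650, which is < 2280202
This sign pattern matches West.

West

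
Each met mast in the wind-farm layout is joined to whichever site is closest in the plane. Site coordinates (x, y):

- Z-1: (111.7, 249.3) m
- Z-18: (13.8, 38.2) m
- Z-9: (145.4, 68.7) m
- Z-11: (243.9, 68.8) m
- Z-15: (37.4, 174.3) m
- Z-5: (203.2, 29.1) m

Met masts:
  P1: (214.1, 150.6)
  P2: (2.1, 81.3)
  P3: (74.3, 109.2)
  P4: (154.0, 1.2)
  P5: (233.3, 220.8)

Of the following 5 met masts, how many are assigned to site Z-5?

P1 → Z-11
P2 → Z-18
P3 → Z-15
P4 → Z-5
P5 → Z-1
1 of the 5 goes to Z-5.

1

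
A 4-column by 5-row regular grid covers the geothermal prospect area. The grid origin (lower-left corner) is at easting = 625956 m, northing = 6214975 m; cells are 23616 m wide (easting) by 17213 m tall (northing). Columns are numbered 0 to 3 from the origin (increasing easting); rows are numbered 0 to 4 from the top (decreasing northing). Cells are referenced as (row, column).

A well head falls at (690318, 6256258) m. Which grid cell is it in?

(2, 2)

Column index: ⌊(690318 − 625956) / 23616⌋ = ⌊2.725⌋ = 2
Row offset from origin: ⌊(6256258 − 6214975) / 17213⌋ = ⌊2.398⌋ = 2 → row 2 (counted from top)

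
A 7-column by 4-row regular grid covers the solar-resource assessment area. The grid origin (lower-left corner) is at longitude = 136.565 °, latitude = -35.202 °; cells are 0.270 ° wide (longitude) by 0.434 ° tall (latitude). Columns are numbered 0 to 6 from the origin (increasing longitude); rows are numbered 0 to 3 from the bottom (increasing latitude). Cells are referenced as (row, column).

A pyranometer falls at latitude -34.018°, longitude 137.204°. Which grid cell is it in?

Column index: ⌊(137.204 − 136.565) / 0.270⌋ = ⌊2.367⌋ = 2
Row offset from origin: ⌊(-34.018 − -35.202) / 0.434⌋ = ⌊2.728⌋ = 2 → row 2

(2, 2)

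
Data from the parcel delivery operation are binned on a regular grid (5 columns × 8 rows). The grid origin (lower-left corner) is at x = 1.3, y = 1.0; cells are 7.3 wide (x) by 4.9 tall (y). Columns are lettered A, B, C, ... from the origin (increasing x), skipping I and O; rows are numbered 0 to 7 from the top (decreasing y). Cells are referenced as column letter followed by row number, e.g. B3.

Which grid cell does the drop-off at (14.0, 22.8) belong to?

Column index: ⌊(14.0 − 1.3) / 7.3⌋ = ⌊1.740⌋ = 1 → column B
Row offset from origin: ⌊(22.8 − 1.0) / 4.9⌋ = ⌊4.449⌋ = 4 → row 3 (counted from top)

B3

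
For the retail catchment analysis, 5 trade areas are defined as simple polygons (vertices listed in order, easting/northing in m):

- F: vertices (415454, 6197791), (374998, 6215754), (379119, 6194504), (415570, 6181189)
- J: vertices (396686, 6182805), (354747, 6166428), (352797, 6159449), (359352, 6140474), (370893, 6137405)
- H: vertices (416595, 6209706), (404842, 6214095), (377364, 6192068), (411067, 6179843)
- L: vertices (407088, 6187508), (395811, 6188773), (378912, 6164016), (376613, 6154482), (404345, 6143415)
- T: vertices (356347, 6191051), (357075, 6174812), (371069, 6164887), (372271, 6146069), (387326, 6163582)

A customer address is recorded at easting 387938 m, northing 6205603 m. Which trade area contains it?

Cast a ray rightward from (387938, 6205603). For each polygon, the edges (by vertex number in listed order) whose endpoints lie on opposite sides of northing = 6205603, where each meets that height, and whether that is right or left of the point:
F: 1–2 at easting≈397859.9 (right), 2–3 at easting≈376966.6 (left) → 1 crossing.
J: no edge straddles that height → 0 crossings.
H: 2–3 at easting≈394248.5 (right), 4–1 at easting≈415835.5 (right) → 2 crossings.
L: no edge straddles that height → 0 crossings.
T: no edge straddles that height → 0 crossings.
Only F has an odd count, so the point is inside F.

F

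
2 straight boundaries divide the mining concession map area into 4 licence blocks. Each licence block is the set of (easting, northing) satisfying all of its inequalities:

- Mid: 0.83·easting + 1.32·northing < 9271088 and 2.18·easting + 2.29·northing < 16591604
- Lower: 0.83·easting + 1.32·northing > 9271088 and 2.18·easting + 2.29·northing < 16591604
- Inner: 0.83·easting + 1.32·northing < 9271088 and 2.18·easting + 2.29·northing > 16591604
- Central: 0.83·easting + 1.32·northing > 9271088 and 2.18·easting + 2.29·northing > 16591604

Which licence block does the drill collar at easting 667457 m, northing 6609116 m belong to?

0.83·667457 + 1.32·6609116 = 9278022.430, which is > 9271088
2.18·667457 + 2.29·6609116 = 16589931.900, which is < 16591604
This sign pattern matches Lower.

Lower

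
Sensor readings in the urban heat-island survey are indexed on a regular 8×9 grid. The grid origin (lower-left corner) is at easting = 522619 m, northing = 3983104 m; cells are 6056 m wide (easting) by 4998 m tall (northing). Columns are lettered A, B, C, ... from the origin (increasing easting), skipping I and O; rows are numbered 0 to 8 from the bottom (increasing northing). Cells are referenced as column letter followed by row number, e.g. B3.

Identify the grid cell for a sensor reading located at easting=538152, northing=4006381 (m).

Column index: ⌊(538152 − 522619) / 6056⌋ = ⌊2.565⌋ = 2 → column C
Row offset from origin: ⌊(4006381 − 3983104) / 4998⌋ = ⌊4.657⌋ = 4 → row 4

C4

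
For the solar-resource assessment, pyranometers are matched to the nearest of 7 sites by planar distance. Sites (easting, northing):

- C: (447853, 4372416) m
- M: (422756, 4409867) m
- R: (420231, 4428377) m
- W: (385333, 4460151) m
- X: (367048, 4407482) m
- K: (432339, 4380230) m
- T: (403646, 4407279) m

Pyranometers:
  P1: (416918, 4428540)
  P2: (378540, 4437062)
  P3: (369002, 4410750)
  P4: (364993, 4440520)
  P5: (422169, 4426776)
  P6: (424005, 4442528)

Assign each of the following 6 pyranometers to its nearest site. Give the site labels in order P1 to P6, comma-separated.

R, W, X, W, R, R

P1 → R (d²=11002538.00)
P2 → W (d²=579246770.00)
P3 → X (d²=14497940.00)
P4 → W (d²=799091761.00)
P5 → R (d²=6319045.00)
P6 → R (d²=214493877.00)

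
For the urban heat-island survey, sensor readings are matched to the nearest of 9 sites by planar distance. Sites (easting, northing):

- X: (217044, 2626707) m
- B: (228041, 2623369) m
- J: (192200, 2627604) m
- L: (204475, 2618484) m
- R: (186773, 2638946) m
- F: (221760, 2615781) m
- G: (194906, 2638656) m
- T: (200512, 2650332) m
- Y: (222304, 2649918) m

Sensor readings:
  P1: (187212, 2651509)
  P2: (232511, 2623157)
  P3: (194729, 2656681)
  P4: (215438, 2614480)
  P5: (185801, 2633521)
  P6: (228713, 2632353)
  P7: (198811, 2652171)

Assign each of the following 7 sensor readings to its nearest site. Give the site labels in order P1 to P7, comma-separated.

R, B, T, F, R, B, T

P1 → R (d²=158021690.00)
P2 → B (d²=20025844.00)
P3 → T (d²=73752890.00)
P4 → F (d²=41660285.00)
P5 → R (d²=30375409.00)
P6 → B (d²=81163840.00)
P7 → T (d²=6275322.00)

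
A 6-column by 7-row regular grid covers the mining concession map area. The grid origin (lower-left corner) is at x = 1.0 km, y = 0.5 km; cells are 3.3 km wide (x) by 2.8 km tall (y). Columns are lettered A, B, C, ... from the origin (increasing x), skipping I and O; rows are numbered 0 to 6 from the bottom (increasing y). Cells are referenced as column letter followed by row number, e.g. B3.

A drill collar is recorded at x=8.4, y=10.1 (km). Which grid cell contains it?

Column index: ⌊(8.4 − 1.0) / 3.3⌋ = ⌊2.242⌋ = 2 → column C
Row offset from origin: ⌊(10.1 − 0.5) / 2.8⌋ = ⌊3.429⌋ = 3 → row 3

C3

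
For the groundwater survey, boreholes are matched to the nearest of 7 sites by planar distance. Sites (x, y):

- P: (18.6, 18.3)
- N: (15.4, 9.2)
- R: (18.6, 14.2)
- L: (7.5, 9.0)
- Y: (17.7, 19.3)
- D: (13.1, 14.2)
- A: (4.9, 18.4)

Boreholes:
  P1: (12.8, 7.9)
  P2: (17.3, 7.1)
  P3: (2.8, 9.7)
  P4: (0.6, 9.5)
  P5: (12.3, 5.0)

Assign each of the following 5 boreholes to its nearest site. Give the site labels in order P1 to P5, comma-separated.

P1 → N (d²=8.45)
P2 → N (d²=8.02)
P3 → L (d²=22.58)
P4 → L (d²=47.86)
P5 → N (d²=27.25)

N, N, L, L, N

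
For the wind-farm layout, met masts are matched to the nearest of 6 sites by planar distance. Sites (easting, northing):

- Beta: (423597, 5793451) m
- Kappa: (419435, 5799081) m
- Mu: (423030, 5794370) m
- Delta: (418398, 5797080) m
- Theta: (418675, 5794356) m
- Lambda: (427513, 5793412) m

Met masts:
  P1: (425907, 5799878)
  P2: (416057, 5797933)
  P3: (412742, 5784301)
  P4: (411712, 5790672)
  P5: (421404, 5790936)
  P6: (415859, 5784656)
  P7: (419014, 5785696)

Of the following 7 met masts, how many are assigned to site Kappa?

P1 → Mu
P2 → Delta
P3 → Theta
P4 → Theta
P5 → Beta
P6 → Theta
P7 → Theta
0 of the 7 go to Kappa.

0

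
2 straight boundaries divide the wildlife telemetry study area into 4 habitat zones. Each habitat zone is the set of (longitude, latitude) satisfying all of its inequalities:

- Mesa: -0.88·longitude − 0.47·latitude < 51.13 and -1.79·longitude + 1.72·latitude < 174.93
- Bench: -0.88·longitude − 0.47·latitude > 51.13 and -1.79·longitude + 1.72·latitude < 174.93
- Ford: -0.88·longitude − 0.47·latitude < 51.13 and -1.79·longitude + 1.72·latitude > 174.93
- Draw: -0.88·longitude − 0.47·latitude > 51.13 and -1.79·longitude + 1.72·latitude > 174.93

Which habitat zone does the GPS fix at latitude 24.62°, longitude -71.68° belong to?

-0.88·-71.68 − 0.47·24.62 = 51.507, which is > 51.13
-1.79·-71.68 + 1.72·24.62 = 170.654, which is < 174.93
This sign pattern matches Bench.

Bench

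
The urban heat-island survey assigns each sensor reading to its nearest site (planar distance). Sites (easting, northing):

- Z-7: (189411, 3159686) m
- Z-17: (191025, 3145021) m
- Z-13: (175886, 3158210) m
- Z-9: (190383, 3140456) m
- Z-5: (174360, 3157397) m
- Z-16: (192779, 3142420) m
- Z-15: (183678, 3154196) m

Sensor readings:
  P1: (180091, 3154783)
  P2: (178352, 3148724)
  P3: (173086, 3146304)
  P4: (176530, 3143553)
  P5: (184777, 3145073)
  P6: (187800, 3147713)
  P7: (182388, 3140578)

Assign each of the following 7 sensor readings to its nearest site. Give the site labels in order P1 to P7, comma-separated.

Z-15, Z-15, Z-5, Z-15, Z-17, Z-17, Z-9

P1 → Z-15 (d²=13211138.00)
P2 → Z-15 (d²=58309060.00)
P3 → Z-5 (d²=124677725.00)
P4 → Z-15 (d²=164367353.00)
P5 → Z-17 (d²=39040208.00)
P6 → Z-17 (d²=17647489.00)
P7 → Z-9 (d²=63934909.00)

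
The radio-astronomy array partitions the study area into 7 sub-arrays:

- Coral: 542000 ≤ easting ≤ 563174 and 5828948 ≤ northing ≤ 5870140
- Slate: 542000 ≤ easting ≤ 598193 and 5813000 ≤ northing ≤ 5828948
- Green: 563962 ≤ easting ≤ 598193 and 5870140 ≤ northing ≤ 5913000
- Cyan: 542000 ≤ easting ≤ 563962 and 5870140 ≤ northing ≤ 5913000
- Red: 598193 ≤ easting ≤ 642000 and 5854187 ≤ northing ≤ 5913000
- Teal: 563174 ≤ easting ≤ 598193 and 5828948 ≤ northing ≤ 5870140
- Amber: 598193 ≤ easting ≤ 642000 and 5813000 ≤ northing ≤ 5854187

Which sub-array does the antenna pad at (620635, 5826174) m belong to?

The point has easting = 620635 and northing = 5826174.
Only Amber satisfies 598193 ≤ easting ≤ 642000 and 5813000 ≤ northing ≤ 5854187.

Amber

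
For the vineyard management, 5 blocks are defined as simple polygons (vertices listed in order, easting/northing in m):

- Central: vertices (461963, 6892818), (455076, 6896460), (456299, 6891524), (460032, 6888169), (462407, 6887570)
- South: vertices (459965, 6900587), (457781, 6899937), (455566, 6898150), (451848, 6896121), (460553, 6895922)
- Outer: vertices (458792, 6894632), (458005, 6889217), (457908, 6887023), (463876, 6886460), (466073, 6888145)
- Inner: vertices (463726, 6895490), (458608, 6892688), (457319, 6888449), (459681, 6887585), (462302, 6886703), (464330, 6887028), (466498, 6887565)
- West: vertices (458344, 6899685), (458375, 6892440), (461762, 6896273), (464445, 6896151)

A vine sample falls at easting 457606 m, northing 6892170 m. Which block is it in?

Central

Cast a ray rightward from (457606, 6892170). For each polygon, the edges (by vertex number in listed order) whose endpoints lie on opposite sides of northing = 6892170, where each meets that height, and whether that is right or left of the point:
Central: 2–3 at easting≈456138.9 (left), 5–1 at easting≈462017.8 (right) → 1 crossing.
South: no edge straddles that height → 0 crossings.
Outer: 1–2 at easting≈458434.2 (right), 5–1 at easting≈461555.3 (right) → 2 crossings.
Inner: 2–3 at easting≈458450.5 (right), 7–1 at easting≈464887.3 (right) → 2 crossings.
West: no edge straddles that height → 0 crossings.
Only Central has an odd count, so the point is inside Central.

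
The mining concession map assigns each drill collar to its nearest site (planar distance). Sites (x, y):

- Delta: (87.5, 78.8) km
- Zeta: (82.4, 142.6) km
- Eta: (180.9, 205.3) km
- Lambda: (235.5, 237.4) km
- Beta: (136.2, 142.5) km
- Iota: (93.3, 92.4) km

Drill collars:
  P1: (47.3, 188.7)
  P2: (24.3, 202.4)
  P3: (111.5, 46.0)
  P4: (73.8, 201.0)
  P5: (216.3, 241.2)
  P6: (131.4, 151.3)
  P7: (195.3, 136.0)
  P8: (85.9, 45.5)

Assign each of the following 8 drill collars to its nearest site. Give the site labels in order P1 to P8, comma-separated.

P1 → Zeta (d²=3357.22)
P2 → Zeta (d²=6951.65)
P3 → Delta (d²=1651.84)
P4 → Zeta (d²=3484.52)
P5 → Lambda (d²=383.08)
P6 → Beta (d²=100.48)
P7 → Beta (d²=3535.06)
P8 → Delta (d²=1111.45)

Zeta, Zeta, Delta, Zeta, Lambda, Beta, Beta, Delta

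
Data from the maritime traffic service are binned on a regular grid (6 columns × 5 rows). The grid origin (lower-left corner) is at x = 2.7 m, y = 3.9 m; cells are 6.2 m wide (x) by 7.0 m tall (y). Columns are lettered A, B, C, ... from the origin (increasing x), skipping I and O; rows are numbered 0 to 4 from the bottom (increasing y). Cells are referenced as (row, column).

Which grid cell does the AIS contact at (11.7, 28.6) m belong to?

(3, B)

Column index: ⌊(11.7 − 2.7) / 6.2⌋ = ⌊1.452⌋ = 1 → column B
Row offset from origin: ⌊(28.6 − 3.9) / 7.0⌋ = ⌊3.529⌋ = 3 → row 3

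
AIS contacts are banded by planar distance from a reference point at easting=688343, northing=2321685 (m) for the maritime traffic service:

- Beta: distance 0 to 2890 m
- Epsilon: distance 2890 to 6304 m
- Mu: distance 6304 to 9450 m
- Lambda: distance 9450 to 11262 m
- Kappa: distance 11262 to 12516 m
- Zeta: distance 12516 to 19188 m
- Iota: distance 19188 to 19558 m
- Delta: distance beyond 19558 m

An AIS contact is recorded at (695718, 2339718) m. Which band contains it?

Iota

Distance = √((695718−688343)² + (2339718−2321685)²) = √(54390625.000 + 325189089.000) = 19482.806 m.
19188 ≤ 19482.806 < 19558 → Iota.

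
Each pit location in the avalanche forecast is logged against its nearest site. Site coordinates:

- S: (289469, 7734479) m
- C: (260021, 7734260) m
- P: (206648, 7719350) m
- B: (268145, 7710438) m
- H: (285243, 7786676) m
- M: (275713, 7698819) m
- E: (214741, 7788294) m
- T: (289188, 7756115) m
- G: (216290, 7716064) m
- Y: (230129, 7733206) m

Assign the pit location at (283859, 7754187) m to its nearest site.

Squared distances to each site:
S: 419877364.000; C: 965335573.000; P: 7175155090.000; B: 2160904797.000; H: 1057450577.000; M: 3131972740.000; E: 5940585373.000; T: 32115425.000; G: 6018932890.000; Y: 3327115261.000.
Minimum at T.

T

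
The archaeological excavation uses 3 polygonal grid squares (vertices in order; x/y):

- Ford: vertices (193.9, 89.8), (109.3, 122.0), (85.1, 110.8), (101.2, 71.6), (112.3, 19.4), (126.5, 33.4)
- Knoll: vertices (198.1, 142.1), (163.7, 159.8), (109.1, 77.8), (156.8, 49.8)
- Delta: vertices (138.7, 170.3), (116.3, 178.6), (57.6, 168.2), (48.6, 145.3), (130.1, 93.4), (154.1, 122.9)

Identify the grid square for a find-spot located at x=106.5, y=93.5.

Cast a ray rightward from (106.5, 93.5). For each polygon, the edges (by vertex number in listed order) whose endpoints lie on opposite sides of y = 93.5, where each meets that height, and whether that is right or left of the point:
Ford: 1–2 at x≈184.18 (right), 3–4 at x≈92.21 (left) → 1 crossing.
Knoll: 2–3 at x≈119.55 (right), 4–1 at x≈176.35 (right) → 2 crossings.
Delta: 4–5 at x≈129.94 (right), 5–6 at x≈130.18 (right) → 2 crossings.
Only Ford has an odd count, so the point is inside Ford.

Ford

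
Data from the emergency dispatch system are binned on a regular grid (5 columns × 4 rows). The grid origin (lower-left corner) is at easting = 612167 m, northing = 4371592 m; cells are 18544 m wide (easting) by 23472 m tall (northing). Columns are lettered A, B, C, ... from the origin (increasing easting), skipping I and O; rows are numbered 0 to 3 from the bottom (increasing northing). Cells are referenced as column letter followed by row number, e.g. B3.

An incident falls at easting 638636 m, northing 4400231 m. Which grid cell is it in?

Column index: ⌊(638636 − 612167) / 18544⌋ = ⌊1.427⌋ = 1 → column B
Row offset from origin: ⌊(4400231 − 4371592) / 23472⌋ = ⌊1.220⌋ = 1 → row 1

B1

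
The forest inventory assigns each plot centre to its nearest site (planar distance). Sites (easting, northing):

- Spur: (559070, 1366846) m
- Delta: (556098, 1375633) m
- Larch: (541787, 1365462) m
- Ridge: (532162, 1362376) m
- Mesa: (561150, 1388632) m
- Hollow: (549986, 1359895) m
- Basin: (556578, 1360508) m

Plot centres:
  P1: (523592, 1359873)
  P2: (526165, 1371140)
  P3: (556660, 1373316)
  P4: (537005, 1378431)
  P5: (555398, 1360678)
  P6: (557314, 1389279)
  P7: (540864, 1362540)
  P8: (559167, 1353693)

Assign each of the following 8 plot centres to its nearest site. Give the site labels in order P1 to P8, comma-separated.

P1 → Ridge (d²=79709909.00)
P2 → Ridge (d²=112771705.00)
P3 → Delta (d²=5684333.00)
P4 → Larch (d²=191062485.00)
P5 → Basin (d²=1421300.00)
P6 → Mesa (d²=15133505.00)
P7 → Larch (d²=9390013.00)
P8 → Basin (d²=53147146.00)

Ridge, Ridge, Delta, Larch, Basin, Mesa, Larch, Basin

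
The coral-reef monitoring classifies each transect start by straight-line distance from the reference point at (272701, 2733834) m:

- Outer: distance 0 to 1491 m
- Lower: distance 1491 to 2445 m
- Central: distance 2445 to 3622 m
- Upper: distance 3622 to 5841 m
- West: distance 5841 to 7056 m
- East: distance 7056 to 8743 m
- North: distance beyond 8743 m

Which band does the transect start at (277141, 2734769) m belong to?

Distance = √((277141−272701)² + (2734769−2733834)²) = √(19713600.000 + 874225.000) = 4537.381 m.
3622 ≤ 4537.381 < 5841 → Upper.

Upper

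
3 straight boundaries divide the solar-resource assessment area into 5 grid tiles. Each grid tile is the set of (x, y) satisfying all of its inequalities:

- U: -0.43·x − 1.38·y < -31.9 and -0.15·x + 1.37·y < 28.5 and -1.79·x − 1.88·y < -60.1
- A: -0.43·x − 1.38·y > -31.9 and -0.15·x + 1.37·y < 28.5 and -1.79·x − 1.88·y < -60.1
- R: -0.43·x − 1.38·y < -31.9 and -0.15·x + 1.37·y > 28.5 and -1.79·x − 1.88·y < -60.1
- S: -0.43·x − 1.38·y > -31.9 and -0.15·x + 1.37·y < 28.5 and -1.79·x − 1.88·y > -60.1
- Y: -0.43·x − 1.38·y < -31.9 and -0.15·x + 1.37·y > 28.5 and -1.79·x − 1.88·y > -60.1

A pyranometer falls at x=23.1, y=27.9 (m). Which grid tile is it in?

R

-0.43·23.1 − 1.38·27.9 = -48.435, which is < -31.9
-0.15·23.1 + 1.37·27.9 = 34.758, which is > 28.5
-1.79·23.1 − 1.88·27.9 = -93.801, which is < -60.1
This sign pattern matches R.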